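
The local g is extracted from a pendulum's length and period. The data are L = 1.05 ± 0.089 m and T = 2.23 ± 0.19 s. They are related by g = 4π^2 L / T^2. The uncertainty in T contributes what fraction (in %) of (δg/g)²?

80.2%

(δg/g)² = (1·δL/L)² + (-2·δT/T)²
  L term: (1×0.0848)² = 0.00718
  T term: (-2×0.0852)² = 0.0290
Total = 0.0362. Share from T = 0.0290/0.0362 = 0.802.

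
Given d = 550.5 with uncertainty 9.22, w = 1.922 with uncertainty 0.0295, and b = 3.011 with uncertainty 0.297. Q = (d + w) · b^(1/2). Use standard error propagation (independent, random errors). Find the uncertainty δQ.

49.9

Let u = d + w = 552.4. δu = √(δd² + δw²) = √(85.0 + 0.000870) = 9.22, so δu/u = 0.0167.
Q is then a monomial in u, b:
δQ/Q = √((δu/u)² + (½·δb/b)²) = √(0.000279 + 0.00243) = 0.0521
Q = 958.6, so δQ = 0.0521 × 958.6 = 49.9.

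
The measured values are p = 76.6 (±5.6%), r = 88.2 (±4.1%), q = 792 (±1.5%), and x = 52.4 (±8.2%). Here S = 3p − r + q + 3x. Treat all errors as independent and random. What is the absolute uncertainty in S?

S is a linear combination, so absolute uncertainties add in quadrature:
  (3·δp)² = 166;  (δr)² = 13.1;  (δq)² = 141;  (3·δx)² = 166
δS = √(486) = 22.0

22.0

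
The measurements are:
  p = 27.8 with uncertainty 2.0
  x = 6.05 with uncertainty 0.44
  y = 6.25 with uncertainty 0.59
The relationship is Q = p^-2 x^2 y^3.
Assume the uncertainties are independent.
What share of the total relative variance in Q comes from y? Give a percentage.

65.7%

(δQ/Q)² = (-2·δp/p)² + (2·δx/x)² + (3·δy/y)²
  p term: (-2×0.0719)² = 0.0207
  x term: (2×0.0727)² = 0.0212
  y term: (3×0.0944)² = 0.0802
Total = 0.122. Share from y = 0.0802/0.122 = 0.657.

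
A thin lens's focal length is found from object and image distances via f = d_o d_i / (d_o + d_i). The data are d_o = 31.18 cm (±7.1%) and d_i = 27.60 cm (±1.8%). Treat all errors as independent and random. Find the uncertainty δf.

∂f/∂d_o = (d_i/(d_o+d_i))² = 0.220;  ∂f/∂d_i = (d_o/(d_o+d_i))² = 0.281
δf = √((∂f/∂d_o · δd_o)² + (∂f/∂d_i · δd_i)²) = √(0.238 + 0.0195) = 0.508 cm

0.508 cm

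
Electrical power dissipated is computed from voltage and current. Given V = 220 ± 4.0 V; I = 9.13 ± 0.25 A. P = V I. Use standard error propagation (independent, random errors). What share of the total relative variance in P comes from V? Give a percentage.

(δP/P)² = (1·δV/V)² + (1·δI/I)²
  V term: (1×0.0182)² = 0.000331
  I term: (1×0.0274)² = 0.000750
Total = 0.00108. Share from V = 0.000331/0.00108 = 0.306.

30.6%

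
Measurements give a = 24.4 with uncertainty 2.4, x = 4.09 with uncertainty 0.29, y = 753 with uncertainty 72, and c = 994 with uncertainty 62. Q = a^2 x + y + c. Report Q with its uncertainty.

4180 ± 518

Let p = a^2·x = 2440. δp/p = √((2·δa/a)² + (1·δx/x)²) = √(0.0387 + 0.00503) = 0.209, so δp = 509.
Q = p + y + c: δQ = √(δp² + δy² + δc²) = √(2.59e+05 + 5180 + 3840) = 518
Q = 4180.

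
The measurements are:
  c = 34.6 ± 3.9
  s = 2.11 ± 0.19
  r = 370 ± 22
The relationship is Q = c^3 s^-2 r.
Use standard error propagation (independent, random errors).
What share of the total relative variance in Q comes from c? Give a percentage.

(δQ/Q)² = (3·δc/c)² + (-2·δs/s)² + (1·δr/r)²
  c term: (3×0.113)² = 0.114
  s term: (-2×0.0900)² = 0.0324
  r term: (1×0.0595)² = 0.00354
Total = 0.150. Share from c = 0.114/0.150 = 0.761.

76.1%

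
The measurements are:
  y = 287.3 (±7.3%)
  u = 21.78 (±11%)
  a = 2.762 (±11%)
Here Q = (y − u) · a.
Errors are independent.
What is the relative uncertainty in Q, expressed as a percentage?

13.6%

Let w = y − u = 265.5. δw = √(δy² + δu²) = √(440 + 5.74) = 21.1, so δw/w = 0.0795.
Q is then a monomial in w, a:
δQ/Q = √((δw/w)² + (1·δa/a)²) = √(0.00632 + 0.0121) = 0.136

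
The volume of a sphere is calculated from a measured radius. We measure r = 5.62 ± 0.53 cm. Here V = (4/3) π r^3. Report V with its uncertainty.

744 ± 210 cm^3

V ∝ r^3, so δV/V = |3| · δr/r = 3 × 0.0943 = 0.283.
V = 744 cm^3, so δV = 0.283 × 744 = 210 cm^3.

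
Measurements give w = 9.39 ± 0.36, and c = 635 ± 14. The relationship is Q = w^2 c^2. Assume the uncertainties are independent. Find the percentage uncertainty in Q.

8.85%

Q is a product of powers, so relative uncertainties combine in quadrature:
  (2·δw/w)² = (2×0.0383)² = 0.00588;  (2·δc/c)² = (2×0.0220)² = 0.00194
δQ/Q = √(0.00782) = 0.0885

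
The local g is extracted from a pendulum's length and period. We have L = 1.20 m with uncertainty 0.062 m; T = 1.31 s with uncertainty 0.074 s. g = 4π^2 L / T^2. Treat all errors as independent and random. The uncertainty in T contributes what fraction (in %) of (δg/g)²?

(δg/g)² = (1·δL/L)² + (-2·δT/T)²
  L term: (1×0.0517)² = 0.00267
  T term: (-2×0.0565)² = 0.0128
Total = 0.0154. Share from T = 0.0128/0.0154 = 0.827.

82.7%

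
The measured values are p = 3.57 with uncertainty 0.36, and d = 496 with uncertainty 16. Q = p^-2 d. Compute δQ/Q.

Relative error in a monomial: (δQ/Q)² = Σ (nᵢ · δxᵢ/xᵢ)².
  (-2·δp/p)² = (-2×0.101)² = 0.0407;  (1·δd/d)² = (1×0.0323)² = 0.00104
δQ/Q = √(0.0417) = 0.204

0.204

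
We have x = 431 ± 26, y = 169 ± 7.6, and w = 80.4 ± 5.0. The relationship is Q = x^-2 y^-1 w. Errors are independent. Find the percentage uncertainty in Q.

Since Q is a product/quotient, work with relative uncertainties:
  (-2·δx/x)² = (-2×0.0603)² = 0.0146;  (-1·δy/y)² = (-1×0.0450)² = 0.00202;  (1·δw/w)² = (1×0.0622)² = 0.00387
δQ/Q = √(0.0204) = 0.143

14.3%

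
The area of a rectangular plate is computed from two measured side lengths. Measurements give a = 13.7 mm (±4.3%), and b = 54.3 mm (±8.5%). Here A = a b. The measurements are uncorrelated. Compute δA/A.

Each factor contributes (exponent × relative error)² to (δA/A)²:
  (1·δa/a)² = (1×0.0430)² = 0.00185;  (1·δb/b)² = (1×0.0850)² = 0.00723
δA/A = √(0.00907) = 0.0953

0.0953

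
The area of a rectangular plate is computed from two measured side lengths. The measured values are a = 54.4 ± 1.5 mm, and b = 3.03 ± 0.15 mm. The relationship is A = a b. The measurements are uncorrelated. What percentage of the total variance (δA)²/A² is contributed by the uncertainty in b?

(δA/A)² = (1·δa/a)² + (1·δb/b)²
  a term: (1×0.0276)² = 0.000760
  b term: (1×0.0495)² = 0.00245
Total = 0.00321. Share from b = 0.00245/0.00321 = 0.763.

76.3%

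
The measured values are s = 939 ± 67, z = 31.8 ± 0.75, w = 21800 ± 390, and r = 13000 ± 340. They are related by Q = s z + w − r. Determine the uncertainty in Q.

Let p = s·z = 29900. δp/p = √((1·δs/s)² + (1·δz/z)²) = √(0.00509 + 0.000556) = 0.0751, so δp = 2240.
Q = p + w − r: δQ = √(δp² + δw² + δr²) = √(5.04e+06 + 1.52e+05 + 1.16e+05) = 2300

2300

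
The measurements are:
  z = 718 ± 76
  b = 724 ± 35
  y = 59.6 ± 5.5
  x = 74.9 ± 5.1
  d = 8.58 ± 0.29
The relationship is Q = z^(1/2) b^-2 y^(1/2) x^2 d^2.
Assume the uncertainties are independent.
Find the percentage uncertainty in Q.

Each factor contributes (exponent × relative error)² to (δQ/Q)²:
  (½·δz/z)² = (0.5×0.106)² = 0.00280;  (-2·δb/b)² = (-2×0.0483)² = 0.00935;  (½·δy/y)² = (0.5×0.0923)² = 0.00213;  (2·δx/x)² = (2×0.0681)² = 0.0185;  (2·δd/d)² = (2×0.0338)² = 0.00457
δQ/Q = √(0.0374) = 0.193

19.3%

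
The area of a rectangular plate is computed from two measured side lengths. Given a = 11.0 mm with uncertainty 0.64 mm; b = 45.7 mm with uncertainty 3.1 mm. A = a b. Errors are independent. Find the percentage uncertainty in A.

Relative error in a monomial: (δA/A)² = Σ (nᵢ · δxᵢ/xᵢ)².
  (1·δa/a)² = (1×0.0582)² = 0.00339;  (1·δb/b)² = (1×0.0678)² = 0.00460
δA/A = √(0.00799) = 0.0894

8.94%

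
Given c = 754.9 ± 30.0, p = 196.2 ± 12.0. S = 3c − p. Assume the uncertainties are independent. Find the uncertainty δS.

Sums and differences: (δS)² = Σ (cᵢ δxᵢ)².
  (3·δc)² = 8100;  (δp)² = 144
δS = √(8240) = 90.8

90.8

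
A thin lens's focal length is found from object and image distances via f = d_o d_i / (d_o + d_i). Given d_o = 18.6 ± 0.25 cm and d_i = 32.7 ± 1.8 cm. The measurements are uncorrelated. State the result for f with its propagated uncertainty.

11.9 ± 0.258 cm

∂f/∂d_o = (d_i/(d_o+d_i))² = 0.406;  ∂f/∂d_i = (d_o/(d_o+d_i))² = 0.131
δf = √((∂f/∂d_o · δd_o)² + (∂f/∂d_i · δd_i)²) = √(0.0103 + 0.0560) = 0.258 cm
f = 11.9 cm.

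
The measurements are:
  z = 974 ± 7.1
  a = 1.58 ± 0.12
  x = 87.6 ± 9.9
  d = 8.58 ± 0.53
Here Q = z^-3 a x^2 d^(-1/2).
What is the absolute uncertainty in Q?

1.08e-06

Each factor contributes (exponent × relative error)² to (δQ/Q)²:
  (-3·δz/z)² = (-3×0.00729)² = 0.000478;  (1·δa/a)² = (1×0.0759)² = 0.00577;  (2·δx/x)² = (2×0.113)² = 0.0511;  (−½·δd/d)² = (-0.5×0.0618)² = 0.000954
δQ/Q = √(0.0583) = 0.241
Q = 4.48e-06, so δQ = 0.241 × 4.48e-06 = 1.08e-06.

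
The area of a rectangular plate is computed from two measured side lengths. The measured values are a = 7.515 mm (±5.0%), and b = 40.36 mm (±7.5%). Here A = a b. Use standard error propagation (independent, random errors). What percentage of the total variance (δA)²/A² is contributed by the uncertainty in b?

69.2%

(δA/A)² = (1·δa/a)² + (1·δb/b)²
  a term: (1×0.0500)² = 0.00250
  b term: (1×0.0750)² = 0.00562
Total = 0.00813. Share from b = 0.00562/0.00813 = 0.692.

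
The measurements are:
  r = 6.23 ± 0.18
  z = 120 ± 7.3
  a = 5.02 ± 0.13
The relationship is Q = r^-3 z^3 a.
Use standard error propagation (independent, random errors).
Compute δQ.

Products/powers → add relative errors in quadrature, weighted by exponent:
  (-3·δr/r)² = (-3×0.0289)² = 0.00751;  (3·δz/z)² = (3×0.0608)² = 0.0333;  (1·δa/a)² = (1×0.0259)² = 0.000671
δQ/Q = √(0.0415) = 0.204
Q = 35900, so δQ = 0.204 × 35900 = 7310.

7310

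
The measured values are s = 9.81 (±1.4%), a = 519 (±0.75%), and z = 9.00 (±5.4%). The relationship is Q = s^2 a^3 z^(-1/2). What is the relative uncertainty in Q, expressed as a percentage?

Relative error in a monomial: (δQ/Q)² = Σ (nᵢ · δxᵢ/xᵢ)².
  (2·δs/s)² = (2×0.0140)² = 0.000784;  (3·δa/a)² = (3×0.00750)² = 0.000506;  (−½·δz/z)² = (-0.5×0.0540)² = 0.000729
δQ/Q = √(0.00202) = 0.0449

4.49%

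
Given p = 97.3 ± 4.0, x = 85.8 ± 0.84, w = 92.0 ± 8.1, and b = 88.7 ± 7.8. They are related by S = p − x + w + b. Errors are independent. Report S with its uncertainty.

Absolute uncertainties add in quadrature for a linear combination:
  (δp)² = 16.0;  (δx)² = 0.706;  (δw)² = 65.6;  (δb)² = 60.8
δS = √(143) = 12.0
S = 192.

192 ± 12.0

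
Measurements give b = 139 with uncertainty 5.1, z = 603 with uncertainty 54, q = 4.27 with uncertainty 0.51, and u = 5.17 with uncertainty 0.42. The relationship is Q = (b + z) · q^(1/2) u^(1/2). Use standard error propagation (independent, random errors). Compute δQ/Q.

0.103

Let w = b + z = 742. δw = √(δb² + δz²) = √(26.0 + 2920) = 54.2, so δw/w = 0.0731.
Q is then a monomial in w, q, u:
δQ/Q = √((δw/w)² + (½·δq/q)² + (½·δu/u)²) = √(0.00534 + 0.00357 + 0.00165) = 0.103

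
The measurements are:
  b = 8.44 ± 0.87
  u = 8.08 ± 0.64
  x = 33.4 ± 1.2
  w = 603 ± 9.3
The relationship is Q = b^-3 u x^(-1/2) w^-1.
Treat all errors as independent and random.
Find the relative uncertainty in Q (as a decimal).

Q is a product of powers, so relative uncertainties combine in quadrature:
  (-3·δb/b)² = (-3×0.103)² = 0.0956;  (1·δu/u)² = (1×0.0792)² = 0.00627;  (−½·δx/x)² = (-0.5×0.0359)² = 0.000323;  (-1·δw/w)² = (-1×0.0154)² = 0.000238
δQ/Q = √(0.102) = 0.320

0.320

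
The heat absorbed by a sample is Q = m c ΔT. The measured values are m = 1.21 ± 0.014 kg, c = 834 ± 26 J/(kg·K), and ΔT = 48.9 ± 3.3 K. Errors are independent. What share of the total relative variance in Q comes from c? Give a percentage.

17.2%

(δQ/Q)² = (1·δm/m)² + (1·δc/c)² + (1·δΔT/ΔT)²
  m term: (1×0.0116)² = 0.000134
  c term: (1×0.0312)² = 0.000972
  ΔT term: (1×0.0675)² = 0.00455
Total = 0.00566. Share from c = 0.000972/0.00566 = 0.172.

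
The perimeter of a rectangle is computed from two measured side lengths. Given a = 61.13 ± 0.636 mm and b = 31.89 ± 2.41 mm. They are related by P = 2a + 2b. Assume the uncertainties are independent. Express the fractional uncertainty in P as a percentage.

Each term contributes (cᵢ δxᵢ)² to (δP)²:
  (2·δa)² = 1.62;  (2·δb)² = 23.2
δP = √(24.9) = 4.99 mm
P = 186.0 mm, so δP/P = 4.99/186.0 = 0.0268.

2.68%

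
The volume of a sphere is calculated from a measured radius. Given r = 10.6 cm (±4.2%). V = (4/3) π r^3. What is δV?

629 cm^3

V ∝ r^3, so δV/V = |3| · δr/r = 3 × 0.0420 = 0.126.
V = 4990 cm^3, so δV = 0.126 × 4990 = 629 cm^3.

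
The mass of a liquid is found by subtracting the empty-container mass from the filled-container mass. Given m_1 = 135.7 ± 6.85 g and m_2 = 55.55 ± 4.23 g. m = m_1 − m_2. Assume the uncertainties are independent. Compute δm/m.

For a sum/difference, combine absolute errors in quadrature:
  (δm_1)² = 46.9;  (δm_2)² = 17.9
δm = √(64.8) = 8.05 g
m = 80.15 g, so δm/m = 8.05/80.15 = 0.100.

0.100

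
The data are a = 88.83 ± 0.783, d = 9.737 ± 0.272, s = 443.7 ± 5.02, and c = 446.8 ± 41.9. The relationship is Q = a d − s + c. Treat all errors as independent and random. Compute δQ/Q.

Let p = a·d = 864.9. δp/p = √((1·δa/a)² + (1·δd/d)²) = √(7.77e-05 + 0.000780) = 0.0293, so δp = 25.3.
Q = p − s + c: δQ = √(δp² + δs² + δc²) = √(642 + 25.2 + 1760) = 49.2
Q = 868.0, so δQ/Q = 49.2/868.0 = 0.0567.

0.0567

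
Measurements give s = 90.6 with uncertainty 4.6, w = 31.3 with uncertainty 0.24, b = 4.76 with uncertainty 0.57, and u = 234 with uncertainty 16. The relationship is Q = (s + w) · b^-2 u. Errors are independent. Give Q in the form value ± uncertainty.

Let h = s + w = 122. δh = √(δs² + δw²) = √(21.2 + 0.0576) = 4.61, so δh/h = 0.0378.
Q is then a monomial in h, b, u:
δQ/Q = √((δh/h)² + (-2·δb/b)² + (1·δu/u)²) = √(0.00143 + 0.0574 + 0.00468) = 0.252
Q = 1260, so δQ = 0.252 × 1260 = 317.

1260 ± 317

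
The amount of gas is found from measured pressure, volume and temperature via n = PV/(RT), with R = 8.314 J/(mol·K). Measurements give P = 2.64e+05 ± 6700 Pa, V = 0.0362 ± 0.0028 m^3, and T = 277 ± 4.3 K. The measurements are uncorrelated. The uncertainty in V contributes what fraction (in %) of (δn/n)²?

(δn/n)² = (1·δP/P)² + (1·δV/V)² + (-1·δT/T)²
  P term: (1×0.0254)² = 0.000644
  V term: (1×0.0773)² = 0.00598
  T term: (-1×0.0155)² = 0.000241
Total = 0.00687. Share from V = 0.00598/0.00687 = 0.871.

87.1%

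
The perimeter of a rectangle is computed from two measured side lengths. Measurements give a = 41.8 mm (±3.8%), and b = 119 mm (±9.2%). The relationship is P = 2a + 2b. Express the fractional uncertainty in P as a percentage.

6.88%

Each term contributes (cᵢ δxᵢ)² to (δP)²:
  (2·δa)² = 10.1;  (2·δb)² = 479
δP = √(490) = 22.1 mm
P = 322 mm, so δP/P = 22.1/322 = 0.0688.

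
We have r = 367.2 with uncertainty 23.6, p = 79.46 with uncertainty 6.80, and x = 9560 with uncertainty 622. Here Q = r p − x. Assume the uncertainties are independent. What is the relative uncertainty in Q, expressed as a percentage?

Let w = r·p = 29180. δw/w = √((1·δr/r)² + (1·δp/p)²) = √(0.00413 + 0.00732) = 0.107, so δw = 3120.
Q = w − x: δQ = √(δw² + δx²) = √(9.75e+06 + 3.87e+05) = 3180
Q = 19620, so δQ/Q = 3180/19620 = 0.162.

16.2%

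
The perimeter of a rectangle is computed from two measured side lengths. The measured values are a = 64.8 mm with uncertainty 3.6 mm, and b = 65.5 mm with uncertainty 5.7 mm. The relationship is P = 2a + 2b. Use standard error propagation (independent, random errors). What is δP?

For a sum/difference, combine absolute errors in quadrature:
  (2·δa)² = 51.8;  (2·δb)² = 130
δP = √(182) = 13.5 mm

13.5 mm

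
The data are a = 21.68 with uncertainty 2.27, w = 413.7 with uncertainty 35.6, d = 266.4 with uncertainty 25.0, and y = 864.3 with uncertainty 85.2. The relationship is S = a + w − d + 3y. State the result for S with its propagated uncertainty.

S is a linear combination, so absolute uncertainties add in quadrature:
  (δa)² = 5.15;  (δw)² = 1270;  (δd)² = 625;  (3·δy)² = 65300
δS = √(67200) = 259
S = 2762.

2762 ± 259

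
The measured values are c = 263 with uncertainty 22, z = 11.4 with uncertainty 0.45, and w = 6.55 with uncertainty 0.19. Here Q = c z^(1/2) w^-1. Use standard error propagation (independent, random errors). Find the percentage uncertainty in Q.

Products/powers → add relative errors in quadrature, weighted by exponent:
  (1·δc/c)² = (1×0.0837)² = 0.00700;  (½·δz/z)² = (0.5×0.0395)² = 0.000390;  (-1·δw/w)² = (-1×0.0290)² = 0.000841
δQ/Q = √(0.00823) = 0.0907

9.07%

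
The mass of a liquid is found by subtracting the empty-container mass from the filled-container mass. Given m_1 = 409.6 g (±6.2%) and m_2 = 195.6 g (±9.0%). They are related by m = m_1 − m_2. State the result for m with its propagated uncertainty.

Sums and differences: (δm)² = Σ (cᵢ δxᵢ)².
  (δm_1)² = 645;  (δm_2)² = 310
δm = √(955) = 30.9 g
m = 214.0 g.

214.0 ± 30.9 g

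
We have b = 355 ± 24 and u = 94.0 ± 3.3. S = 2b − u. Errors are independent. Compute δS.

Each term contributes (cᵢ δxᵢ)² to (δS)²:
  (2·δb)² = 2300;  (δu)² = 10.9
δS = √(2310) = 48.1

48.1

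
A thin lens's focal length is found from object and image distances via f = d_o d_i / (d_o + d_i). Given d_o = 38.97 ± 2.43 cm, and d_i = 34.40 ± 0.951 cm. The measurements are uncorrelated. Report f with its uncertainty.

∂f/∂d_o = (d_i/(d_o+d_i))² = 0.220;  ∂f/∂d_i = (d_o/(d_o+d_i))² = 0.282
δf = √((∂f/∂d_o · δd_o)² + (∂f/∂d_i · δd_i)²) = √(0.285 + 0.0720) = 0.598 cm
f = 18.27 cm.

18.27 ± 0.598 cm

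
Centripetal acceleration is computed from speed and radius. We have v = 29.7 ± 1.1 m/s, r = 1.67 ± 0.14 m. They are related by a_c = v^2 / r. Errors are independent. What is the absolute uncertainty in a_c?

For a monomial a_c ∝ v^2, r^-1, fractional errors add in quadrature:
  (2·δv/v)² = (2×0.0370)² = 0.00549;  (-1·δr/r)² = (-1×0.0838)² = 0.00703
δa_c/a_c = √(0.0125) = 0.112
a_c = 528 m/s^2, so δa_c = 0.112 × 528 = 59.1 m/s^2.

59.1 m/s^2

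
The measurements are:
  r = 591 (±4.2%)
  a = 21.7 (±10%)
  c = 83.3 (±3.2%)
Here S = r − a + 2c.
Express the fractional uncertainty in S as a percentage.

S is a linear combination, so absolute uncertainties add in quadrature:
  (δr)² = 616;  (δa)² = 4.71;  (2·δc)² = 28.4
δS = √(649) = 25.5
S = 736, so δS/S = 25.5/736 = 0.0346.

3.46%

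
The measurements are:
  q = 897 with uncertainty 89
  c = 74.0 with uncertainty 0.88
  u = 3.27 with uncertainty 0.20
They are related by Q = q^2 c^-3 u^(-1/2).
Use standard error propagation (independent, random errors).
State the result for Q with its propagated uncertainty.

1.10 ± 0.224

For a monomial Q ∝ q^2, c^-3, u^(-1/2), fractional errors add in quadrature:
  (2·δq/q)² = (2×0.0992)² = 0.0394;  (-3·δc/c)² = (-3×0.0119)² = 0.00127;  (−½·δu/u)² = (-0.5×0.0612)² = 0.000935
δQ/Q = √(0.0416) = 0.204
Q = 1.10, so δQ = 0.204 × 1.10 = 0.224.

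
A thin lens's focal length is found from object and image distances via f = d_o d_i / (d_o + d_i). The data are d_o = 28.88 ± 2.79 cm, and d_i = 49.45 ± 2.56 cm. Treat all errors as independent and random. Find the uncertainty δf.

1.17 cm

∂f/∂d_o = (d_i/(d_o+d_i))² = 0.399;  ∂f/∂d_i = (d_o/(d_o+d_i))² = 0.136
δf = √((∂f/∂d_o · δd_o)² + (∂f/∂d_i · δd_i)²) = √(1.24 + 0.121) = 1.17 cm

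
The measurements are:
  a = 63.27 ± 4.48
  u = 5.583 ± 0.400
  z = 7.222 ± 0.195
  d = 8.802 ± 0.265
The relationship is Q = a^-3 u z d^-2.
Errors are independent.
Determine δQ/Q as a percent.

23.4%

Each factor contributes (exponent × relative error)² to (δQ/Q)²:
  (-3·δa/a)² = (-3×0.0708)² = 0.0451;  (1·δu/u)² = (1×0.0716)² = 0.00513;  (1·δz/z)² = (1×0.0270)² = 0.000729;  (-2·δd/d)² = (-2×0.0301)² = 0.00363
δQ/Q = √(0.0546) = 0.234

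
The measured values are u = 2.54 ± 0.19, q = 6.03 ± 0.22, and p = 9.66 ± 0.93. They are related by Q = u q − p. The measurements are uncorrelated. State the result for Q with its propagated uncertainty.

5.66 ± 1.58

Let w = u·q = 15.3. δw/w = √((1·δu/u)² + (1·δq/q)²) = √(0.00560 + 0.00133) = 0.0832, so δw = 1.27.
Q = w − p: δQ = √(δw² + δp²) = √(1.62 + 0.865) = 1.58
Q = 5.66.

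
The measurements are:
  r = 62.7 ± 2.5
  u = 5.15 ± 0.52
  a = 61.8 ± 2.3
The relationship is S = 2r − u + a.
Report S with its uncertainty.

Sums and differences: (δS)² = Σ (cᵢ δxᵢ)².
  (2·δr)² = 25.0;  (δu)² = 0.270;  (δa)² = 5.29
δS = √(30.6) = 5.53
S = 182.

182 ± 5.53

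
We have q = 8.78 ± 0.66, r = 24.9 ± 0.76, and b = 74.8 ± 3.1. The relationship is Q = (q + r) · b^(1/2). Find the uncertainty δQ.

Let u = q + r = 33.7. δu = √(δq² + δr²) = √(0.436 + 0.578) = 1.01, so δu/u = 0.0299.
Q is then a monomial in u, b:
δQ/Q = √((δu/u)² + (½·δb/b)²) = √(0.000893 + 0.000429) = 0.0364
Q = 291, so δQ = 0.0364 × 291 = 10.6.

10.6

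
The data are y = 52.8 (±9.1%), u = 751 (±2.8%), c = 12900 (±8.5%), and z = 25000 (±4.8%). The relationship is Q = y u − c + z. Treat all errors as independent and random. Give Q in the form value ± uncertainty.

Let p = y·u = 39700. δp/p = √((1·δy/y)² + (1·δu/u)²) = √(0.00828 + 0.000784) = 0.0952, so δp = 3780.
Q = p − c + z: δQ = √(δp² + δc² + δz²) = √(1.43e+07 + 1.2e+06 + 1.44e+06) = 4110
Q = 51800.

51800 ± 4110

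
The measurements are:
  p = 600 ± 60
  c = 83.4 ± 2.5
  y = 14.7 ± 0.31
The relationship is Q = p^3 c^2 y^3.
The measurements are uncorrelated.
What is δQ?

Each factor contributes (exponent × relative error)² to (δQ/Q)²:
  (3·δp/p)² = (3×0.100)² = 0.0900;  (2·δc/c)² = (2×0.0300)² = 0.00359;  (3·δy/y)² = (3×0.0211)² = 0.00400
δQ/Q = √(0.0976) = 0.312
Q = 4.77e+15, so δQ = 0.312 × 4.77e+15 = 1.49e+15.

1.49e+15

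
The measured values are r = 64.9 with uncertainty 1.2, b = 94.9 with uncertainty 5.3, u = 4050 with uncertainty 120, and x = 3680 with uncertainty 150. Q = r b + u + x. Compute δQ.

Let p = r·b = 6160. δp/p = √((1·δr/r)² + (1·δb/b)²) = √(0.000342 + 0.00312) = 0.0588, so δp = 362.
Q = p + u + x: δQ = √(δp² + δu² + δx²) = √(1.31e+05 + 14400 + 22500) = 410

410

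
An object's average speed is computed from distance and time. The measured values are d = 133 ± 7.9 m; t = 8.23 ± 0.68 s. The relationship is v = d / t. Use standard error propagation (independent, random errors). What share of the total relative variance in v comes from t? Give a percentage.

(δv/v)² = (1·δd/d)² + (-1·δt/t)²
  d term: (1×0.0594)² = 0.00353
  t term: (-1×0.0826)² = 0.00683
Total = 0.0104. Share from t = 0.00683/0.0104 = 0.659.

65.9%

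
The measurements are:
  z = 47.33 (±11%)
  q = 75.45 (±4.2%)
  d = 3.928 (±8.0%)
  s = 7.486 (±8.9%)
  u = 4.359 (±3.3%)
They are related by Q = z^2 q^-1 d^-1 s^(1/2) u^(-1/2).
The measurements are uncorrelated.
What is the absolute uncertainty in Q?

2.40

Relative error in a monomial: (δQ/Q)² = Σ (nᵢ · δxᵢ/xᵢ)².
  (2·δz/z)² = (2×0.110)² = 0.0484;  (-1·δq/q)² = (-1×0.0420)² = 0.00176;  (-1·δd/d)² = (-1×0.0800)² = 0.00640;  (½·δs/s)² = (0.5×0.0890)² = 0.00198;  (−½·δu/u)² = (-0.5×0.0330)² = 0.000272
δQ/Q = √(0.0588) = 0.243
Q = 9.905, so δQ = 0.243 × 9.905 = 2.40.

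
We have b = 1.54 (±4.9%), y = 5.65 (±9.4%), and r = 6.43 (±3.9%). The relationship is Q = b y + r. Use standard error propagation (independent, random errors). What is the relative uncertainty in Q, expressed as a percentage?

6.32%

Let p = b·y = 8.70. δp/p = √((1·δb/b)² + (1·δy/y)²) = √(0.00240 + 0.00884) = 0.106, so δp = 0.922.
Q = p + r: δQ = √(δp² + δr²) = √(0.851 + 0.0629) = 0.956
Q = 15.1, so δQ/Q = 0.956/15.1 = 0.0632.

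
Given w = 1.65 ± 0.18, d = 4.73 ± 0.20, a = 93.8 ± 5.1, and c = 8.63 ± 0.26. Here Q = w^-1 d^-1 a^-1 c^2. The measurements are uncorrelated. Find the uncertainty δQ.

Products/powers → add relative errors in quadrature, weighted by exponent:
  (-1·δw/w)² = (-1×0.109)² = 0.0119;  (-1·δd/d)² = (-1×0.0423)² = 0.00179;  (-1·δa/a)² = (-1×0.0544)² = 0.00296;  (2·δc/c)² = (2×0.0301)² = 0.00363
δQ/Q = √(0.0203) = 0.142
Q = 0.102, so δQ = 0.142 × 0.102 = 0.0145.

0.0145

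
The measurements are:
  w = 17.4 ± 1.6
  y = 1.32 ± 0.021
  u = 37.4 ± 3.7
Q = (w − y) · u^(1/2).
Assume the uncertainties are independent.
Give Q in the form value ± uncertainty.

98.3 ± 10.9

Let h = w − y = 16.1. δh = √(δw² + δy²) = √(2.56 + 0.000441) = 1.60, so δh/h = 0.0995.
Q is then a monomial in h, u:
δQ/Q = √((δh/h)² + (½·δu/u)²) = √(0.00990 + 0.00245) = 0.111
Q = 98.3, so δQ = 0.111 × 98.3 = 10.9.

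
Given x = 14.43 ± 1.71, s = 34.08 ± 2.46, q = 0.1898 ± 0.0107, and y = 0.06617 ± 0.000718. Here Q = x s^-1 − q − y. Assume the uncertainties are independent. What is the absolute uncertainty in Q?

0.0597

Let p = x·s^-1 = 0.4234. δp/p = √((1·δx/x)² + (-1·δs/s)²) = √(0.0140 + 0.00521) = 0.139, so δp = 0.0588.
Q = p − q − y: δQ = √(δp² + δq² + δy²) = √(0.00345 + 0.000114 + 5.16e-07) = 0.0597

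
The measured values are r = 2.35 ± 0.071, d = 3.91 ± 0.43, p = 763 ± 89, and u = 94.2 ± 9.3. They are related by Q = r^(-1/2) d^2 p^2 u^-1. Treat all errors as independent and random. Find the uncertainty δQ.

20700

Each factor contributes (exponent × relative error)² to (δQ/Q)²:
  (−½·δr/r)² = (-0.5×0.0302)² = 0.000228;  (2·δd/d)² = (2×0.110)² = 0.0484;  (2·δp/p)² = (2×0.117)² = 0.0544;  (-1·δu/u)² = (-1×0.0987)² = 0.00975
δQ/Q = √(0.113) = 0.336
Q = 61600, so δQ = 0.336 × 61600 = 20700.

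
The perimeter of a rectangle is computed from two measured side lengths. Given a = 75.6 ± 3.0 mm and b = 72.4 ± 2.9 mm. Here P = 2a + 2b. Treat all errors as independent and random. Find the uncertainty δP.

Absolute uncertainties add in quadrature for a linear combination:
  (2·δa)² = 36.0;  (2·δb)² = 33.6
δP = √(69.6) = 8.35 mm

8.35 mm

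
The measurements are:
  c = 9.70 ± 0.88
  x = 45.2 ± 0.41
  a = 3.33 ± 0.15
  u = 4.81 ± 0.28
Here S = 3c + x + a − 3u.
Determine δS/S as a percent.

For a sum/difference, combine absolute errors in quadrature:
  (3·δc)² = 6.97;  (δx)² = 0.168;  (δa)² = 0.0225;  (3·δu)² = 0.706
δS = √(7.87) = 2.80
S = 63.2, so δS/S = 2.80/63.2 = 0.0444.

4.44%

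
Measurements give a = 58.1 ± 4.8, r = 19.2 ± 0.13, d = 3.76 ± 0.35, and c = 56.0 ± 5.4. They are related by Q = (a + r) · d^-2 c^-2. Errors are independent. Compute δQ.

Let u = a + r = 77.3. δu = √(δa² + δr²) = √(23.0 + 0.0169) = 4.80, so δu/u = 0.0621.
Q is then a monomial in u, d, c:
δQ/Q = √((δu/u)² + (-2·δd/d)² + (-2·δc/c)²) = √(0.00386 + 0.0347 + 0.0372) = 0.275
Q = 0.00174, so δQ = 0.275 × 0.00174 = 0.000480.

0.000480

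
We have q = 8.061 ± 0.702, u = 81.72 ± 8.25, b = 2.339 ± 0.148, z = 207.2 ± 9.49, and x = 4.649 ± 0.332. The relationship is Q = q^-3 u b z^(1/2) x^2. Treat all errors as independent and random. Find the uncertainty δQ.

36.5

Products/powers → add relative errors in quadrature, weighted by exponent:
  (-3·δq/q)² = (-3×0.0871)² = 0.0683;  (1·δu/u)² = (1×0.101)² = 0.0102;  (1·δb/b)² = (1×0.0633)² = 0.00400;  (½·δz/z)² = (0.5×0.0458)² = 0.000524;  (2·δx/x)² = (2×0.0714)² = 0.0204
δQ/Q = √(0.103) = 0.322
Q = 113.5, so δQ = 0.322 × 113.5 = 36.5.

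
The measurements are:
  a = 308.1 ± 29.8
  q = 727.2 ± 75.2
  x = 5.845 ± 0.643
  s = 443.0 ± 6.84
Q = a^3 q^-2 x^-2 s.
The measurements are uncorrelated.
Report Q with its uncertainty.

717.1 ± 301

Q is a product of powers, so relative uncertainties combine in quadrature:
  (3·δa/a)² = (3×0.0967)² = 0.0842;  (-2·δq/q)² = (-2×0.103)² = 0.0428;  (-2·δx/x)² = (-2×0.110)² = 0.0484;  (1·δs/s)² = (1×0.0154)² = 0.000238
δQ/Q = √(0.176) = 0.419
Q = 717.1, so δQ = 0.419 × 717.1 = 301.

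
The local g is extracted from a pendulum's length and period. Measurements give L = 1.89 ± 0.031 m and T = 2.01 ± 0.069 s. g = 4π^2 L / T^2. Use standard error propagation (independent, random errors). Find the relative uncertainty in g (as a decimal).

0.0706

For a monomial g ∝ L, T^-2, fractional errors add in quadrature:
  (1·δL/L)² = (1×0.0164)² = 0.000269;  (-2·δT/T)² = (-2×0.0343)² = 0.00471
δg/g = √(0.00498) = 0.0706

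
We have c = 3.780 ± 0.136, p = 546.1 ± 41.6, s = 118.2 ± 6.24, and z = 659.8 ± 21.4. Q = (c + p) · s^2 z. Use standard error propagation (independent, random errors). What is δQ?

6.79e+08

Let u = c + p = 549.9. δu = √(δc² + δp²) = √(0.0185 + 1730) = 41.6, so δu/u = 0.0757.
Q is then a monomial in u, s, z:
δQ/Q = √((δu/u)² + (2·δs/s)² + (1·δz/z)²) = √(0.00572 + 0.0111 + 0.00105) = 0.134
Q = 5.069e+09, so δQ = 0.134 × 5.069e+09 = 6.79e+08.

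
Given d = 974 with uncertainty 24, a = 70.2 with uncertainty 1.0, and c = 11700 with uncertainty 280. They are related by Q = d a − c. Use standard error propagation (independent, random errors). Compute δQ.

1970

Let p = d·a = 68400. δp/p = √((1·δd/d)² + (1·δa/a)²) = √(0.000607 + 0.000203) = 0.0285, so δp = 1950.
Q = p − c: δQ = √(δp² + δc²) = √(3.79e+06 + 78400) = 1970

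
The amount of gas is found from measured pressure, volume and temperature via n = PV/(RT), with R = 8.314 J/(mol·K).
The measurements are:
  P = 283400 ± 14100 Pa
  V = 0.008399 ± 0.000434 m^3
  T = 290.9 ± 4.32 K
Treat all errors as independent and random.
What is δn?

Products/powers → add relative errors in quadrature, weighted by exponent:
  (1·δP/P)² = (1×0.0498)² = 0.00248;  (1·δV/V)² = (1×0.0517)² = 0.00267;  (-1·δT/T)² = (-1×0.0149)² = 0.000221
δn/n = √(0.00537) = 0.0733
n = 0.9842 mol, so δn = 0.0733 × 0.9842 = 0.0721 mol.

0.0721 mol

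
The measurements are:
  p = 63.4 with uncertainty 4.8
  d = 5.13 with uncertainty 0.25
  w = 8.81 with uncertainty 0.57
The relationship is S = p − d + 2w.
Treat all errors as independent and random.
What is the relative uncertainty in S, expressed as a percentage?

Sums and differences: (δS)² = Σ (cᵢ δxᵢ)².
  (δp)² = 23.0;  (δd)² = 0.0625;  (2·δw)² = 1.30
δS = √(24.4) = 4.94
S = 75.9, so δS/S = 4.94/75.9 = 0.0651.

6.51%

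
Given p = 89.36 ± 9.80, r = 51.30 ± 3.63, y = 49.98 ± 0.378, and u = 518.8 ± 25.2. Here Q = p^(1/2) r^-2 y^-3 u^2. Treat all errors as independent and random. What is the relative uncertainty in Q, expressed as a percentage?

Products/powers → add relative errors in quadrature, weighted by exponent:
  (½·δp/p)² = (0.5×0.110)² = 0.00301;  (-2·δr/r)² = (-2×0.0708)² = 0.0200;  (-3·δy/y)² = (-3×0.00756)² = 0.000515;  (2·δu/u)² = (2×0.0486)² = 0.00944
δQ/Q = √(0.0330) = 0.182

18.2%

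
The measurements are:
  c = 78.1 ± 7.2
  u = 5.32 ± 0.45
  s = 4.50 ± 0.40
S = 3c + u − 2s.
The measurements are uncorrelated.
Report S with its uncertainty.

231 ± 21.6

Each term contributes (cᵢ δxᵢ)² to (δS)²:
  (3·δc)² = 467;  (δu)² = 0.203;  (2·δs)² = 0.640
δS = √(467) = 21.6
S = 231.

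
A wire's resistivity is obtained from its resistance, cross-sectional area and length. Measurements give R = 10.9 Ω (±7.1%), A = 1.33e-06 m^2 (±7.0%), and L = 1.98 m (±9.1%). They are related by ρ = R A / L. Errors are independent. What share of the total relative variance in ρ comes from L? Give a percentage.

(δρ/ρ)² = (1·δR/R)² + (1·δA/A)² + (-1·δL/L)²
  R term: (1×0.0710)² = 0.00504
  A term: (1×0.0700)² = 0.00490
  L term: (-1×0.0910)² = 0.00828
Total = 0.0182. Share from L = 0.00828/0.0182 = 0.454.

45.4%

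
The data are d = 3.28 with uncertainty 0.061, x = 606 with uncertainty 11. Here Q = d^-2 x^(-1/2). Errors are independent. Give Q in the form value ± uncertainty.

0.00378 ± 0.000145

Each factor contributes (exponent × relative error)² to (δQ/Q)²:
  (-2·δd/d)² = (-2×0.0186)² = 0.00138;  (−½·δx/x)² = (-0.5×0.0182)² = 8.24e-05
δQ/Q = √(0.00147) = 0.0383
Q = 0.00378, so δQ = 0.0383 × 0.00378 = 0.000145.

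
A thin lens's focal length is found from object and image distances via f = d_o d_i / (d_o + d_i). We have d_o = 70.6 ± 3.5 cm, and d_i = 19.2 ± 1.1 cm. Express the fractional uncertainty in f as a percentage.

∂f/∂d_o = (d_i/(d_o+d_i))² = 0.0457;  ∂f/∂d_i = (d_o/(d_o+d_i))² = 0.618
δf = √((∂f/∂d_o · δd_o)² + (∂f/∂d_i · δd_i)²) = √(0.0256 + 0.462) = 0.698 cm
f = 15.1 cm, so δf/f = 0.698/15.1 = 0.0463.

4.63%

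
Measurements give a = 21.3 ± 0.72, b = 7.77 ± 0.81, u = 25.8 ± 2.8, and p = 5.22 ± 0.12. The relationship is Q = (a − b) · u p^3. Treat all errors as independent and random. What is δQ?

Let w = a − b = 13.5. δw = √(δa² + δb²) = √(0.518 + 0.656) = 1.08, so δw/w = 0.0801.
Q is then a monomial in w, u, p:
δQ/Q = √((δw/w)² + (1·δu/u)² + (3·δp/p)²) = √(0.00642 + 0.0118 + 0.00476) = 0.151
Q = 49700, so δQ = 0.151 × 49700 = 7520.

7520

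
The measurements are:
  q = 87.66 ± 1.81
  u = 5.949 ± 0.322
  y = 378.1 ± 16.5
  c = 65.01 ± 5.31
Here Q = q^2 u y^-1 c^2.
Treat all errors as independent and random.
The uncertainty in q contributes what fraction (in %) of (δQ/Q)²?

5.13%

(δQ/Q)² = (2·δq/q)² + (1·δu/u)² + (-1·δy/y)² + (2·δc/c)²
  q term: (2×0.0206)² = 0.00171
  u term: (1×0.0541)² = 0.00293
  y term: (-1×0.0436)² = 0.00190
  c term: (2×0.0817)² = 0.0267
Total = 0.0332. Share from q = 0.00171/0.0332 = 0.0513.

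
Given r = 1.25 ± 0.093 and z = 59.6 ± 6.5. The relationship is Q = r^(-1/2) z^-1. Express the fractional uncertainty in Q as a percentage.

11.5%

Q is a product of powers, so relative uncertainties combine in quadrature:
  (−½·δr/r)² = (-0.5×0.0744)² = 0.00138;  (-1·δz/z)² = (-1×0.109)² = 0.0119
δQ/Q = √(0.0133) = 0.115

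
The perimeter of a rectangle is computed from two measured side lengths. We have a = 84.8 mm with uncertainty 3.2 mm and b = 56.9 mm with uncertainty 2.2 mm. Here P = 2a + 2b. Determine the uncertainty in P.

7.77 mm

Sums and differences: (δP)² = Σ (cᵢ δxᵢ)².
  (2·δa)² = 41.0;  (2·δb)² = 19.4
δP = √(60.3) = 7.77 mm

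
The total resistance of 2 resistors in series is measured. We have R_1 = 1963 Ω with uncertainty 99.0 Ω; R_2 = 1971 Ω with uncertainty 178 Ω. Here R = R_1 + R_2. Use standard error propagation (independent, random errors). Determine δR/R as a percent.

5.18%

Absolute uncertainties add in quadrature for a linear combination:
  (δR_1)² = 9800;  (δR_2)² = 31700
δR = √(41500) = 204 Ω
R = 3934 Ω, so δR/R = 204/3934 = 0.0518.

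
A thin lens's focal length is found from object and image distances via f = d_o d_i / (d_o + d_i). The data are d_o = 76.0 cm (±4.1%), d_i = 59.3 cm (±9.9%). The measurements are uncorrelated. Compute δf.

∂f/∂d_o = (d_i/(d_o+d_i))² = 0.192;  ∂f/∂d_i = (d_o/(d_o+d_i))² = 0.316
δf = √((∂f/∂d_o · δd_o)² + (∂f/∂d_i · δd_i)²) = √(0.358 + 3.43) = 1.95 cm

1.95 cm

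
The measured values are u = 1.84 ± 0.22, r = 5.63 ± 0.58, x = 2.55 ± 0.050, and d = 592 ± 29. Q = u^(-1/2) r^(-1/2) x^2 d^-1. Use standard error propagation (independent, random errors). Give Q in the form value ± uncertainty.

0.00341 ± 0.000344

Each factor contributes (exponent × relative error)² to (δQ/Q)²:
  (−½·δu/u)² = (-0.5×0.120)² = 0.00357;  (−½·δr/r)² = (-0.5×0.103)² = 0.00265;  (2·δx/x)² = (2×0.0196)² = 0.00154;  (-1·δd/d)² = (-1×0.0490)² = 0.00240
δQ/Q = √(0.0102) = 0.101
Q = 0.00341, so δQ = 0.101 × 0.00341 = 0.000344.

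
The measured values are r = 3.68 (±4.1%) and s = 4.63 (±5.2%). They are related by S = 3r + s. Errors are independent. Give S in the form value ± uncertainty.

Absolute uncertainties add in quadrature for a linear combination:
  (3·δr)² = 0.205;  (δs)² = 0.0580
δS = √(0.263) = 0.513
S = 15.7.

15.7 ± 0.513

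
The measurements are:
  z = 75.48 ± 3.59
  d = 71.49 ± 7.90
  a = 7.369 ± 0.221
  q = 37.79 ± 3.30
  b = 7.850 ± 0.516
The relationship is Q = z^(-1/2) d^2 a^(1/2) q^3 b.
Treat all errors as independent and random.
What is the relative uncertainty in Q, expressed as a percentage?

Each factor contributes (exponent × relative error)² to (δQ/Q)²:
  (−½·δz/z)² = (-0.5×0.0476)² = 0.000566;  (2·δd/d)² = (2×0.111)² = 0.0488;  (½·δa/a)² = (0.5×0.0300)² = 0.000225;  (3·δq/q)² = (3×0.0873)² = 0.0686;  (1·δb/b)² = (1×0.0657)² = 0.00432
δQ/Q = √(0.123) = 0.350

35.0%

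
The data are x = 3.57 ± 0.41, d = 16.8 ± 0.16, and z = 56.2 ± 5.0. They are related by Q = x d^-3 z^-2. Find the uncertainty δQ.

Q is a product of powers, so relative uncertainties combine in quadrature:
  (1·δx/x)² = (1×0.115)² = 0.0132;  (-3·δd/d)² = (-3×0.00952)² = 0.000816;  (-2·δz/z)² = (-2×0.0890)² = 0.0317
δQ/Q = √(0.0457) = 0.214
Q = 2.38e-07, so δQ = 0.214 × 2.38e-07 = 5.09e-08.

5.09e-08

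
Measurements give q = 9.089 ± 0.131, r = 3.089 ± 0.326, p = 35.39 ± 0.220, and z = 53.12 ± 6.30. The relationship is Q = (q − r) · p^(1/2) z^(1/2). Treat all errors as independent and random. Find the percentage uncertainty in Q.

Let u = q − r = 6.000. δu = √(δq² + δr²) = √(0.0172 + 0.106) = 0.351, so δu/u = 0.0586.
Q is then a monomial in u, p, z:
δQ/Q = √((δu/u)² + (½·δp/p)² + (½·δz/z)²) = √(0.00343 + 9.66e-06 + 0.00352) = 0.0834

8.34%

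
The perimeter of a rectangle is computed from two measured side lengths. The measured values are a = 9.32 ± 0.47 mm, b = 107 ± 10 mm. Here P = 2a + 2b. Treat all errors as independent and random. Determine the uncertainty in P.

Sums and differences: (δP)² = Σ (cᵢ δxᵢ)².
  (2·δa)² = 0.884;  (2·δb)² = 400
δP = √(401) = 20.0 mm

20.0 mm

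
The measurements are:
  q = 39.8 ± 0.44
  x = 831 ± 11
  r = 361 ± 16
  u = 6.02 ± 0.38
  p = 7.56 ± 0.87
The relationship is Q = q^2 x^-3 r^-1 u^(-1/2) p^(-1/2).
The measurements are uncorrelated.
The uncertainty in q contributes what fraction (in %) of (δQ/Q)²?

5.86%

(δQ/Q)² = (2·δq/q)² + (-3·δx/x)² + (-1·δr/r)² + (−½·δu/u)² + (−½·δp/p)²
  q term: (2×0.0111)² = 0.000489
  x term: (-3×0.0132)² = 0.00158
  r term: (-1×0.0443)² = 0.00196
  u term: (-0.5×0.0631)² = 0.000996
  p term: (-0.5×0.115)² = 0.00331
Total = 0.00834. Share from q = 0.000489/0.00834 = 0.0586.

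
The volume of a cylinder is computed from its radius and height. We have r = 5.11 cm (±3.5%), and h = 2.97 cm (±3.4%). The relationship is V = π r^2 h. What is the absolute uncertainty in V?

For a monomial V ∝ r^2, h, fractional errors add in quadrature:
  (2·δr/r)² = (2×0.0350)² = 0.00490;  (1·δh/h)² = (1×0.0340)² = 0.00116
δV/V = √(0.00606) = 0.0778
V = 244 cm^3, so δV = 0.0778 × 244 = 19.0 cm^3.

19.0 cm^3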